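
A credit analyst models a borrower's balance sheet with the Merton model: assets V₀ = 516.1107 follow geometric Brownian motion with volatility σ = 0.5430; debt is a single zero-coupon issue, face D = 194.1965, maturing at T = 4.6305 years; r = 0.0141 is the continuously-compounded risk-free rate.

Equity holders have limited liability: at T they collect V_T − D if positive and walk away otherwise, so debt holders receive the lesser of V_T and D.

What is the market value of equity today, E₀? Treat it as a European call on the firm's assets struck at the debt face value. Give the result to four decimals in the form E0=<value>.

E0=367.0629

d₁ = [ln(V₀/D) + (r + σ²/2)T] / (σ√T)
   = [ln(516.1107/194.1965) + (0.0141 + 0.5·0.5430²)·4.6305] / (0.5430·√4.6305)
   = [0.977451 + 0.747939] / 1.168460 = 1.476636
d₂ = d₁ − σ√T = 1.476636 − 1.168460 = 0.308176
N(d₁) = 0.930113,  N(d₂) = 0.621026,  e^(−rT) = 0.936796
E₀ = V₀·N(d₁) − D·e^(−rT)·N(d₂)
   = 516.1107·0.930113 − 194.1965·0.936796·0.621026 = 367.062922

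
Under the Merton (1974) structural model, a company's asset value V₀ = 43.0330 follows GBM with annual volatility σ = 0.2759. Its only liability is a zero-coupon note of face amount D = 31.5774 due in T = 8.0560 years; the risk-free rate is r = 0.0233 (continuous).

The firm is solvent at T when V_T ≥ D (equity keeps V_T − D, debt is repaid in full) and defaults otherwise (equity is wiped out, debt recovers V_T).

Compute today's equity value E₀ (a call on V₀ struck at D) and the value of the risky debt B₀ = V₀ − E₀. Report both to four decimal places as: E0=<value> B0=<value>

d₁ = [ln(V₀/D) + (r + σ²/2)T] / (σ√T)
   = [ln(43.0330/31.5774) + (0.0233 + 0.5·0.2759²)·8.0560] / (0.2759·√8.0560)
   = [0.309526 + 0.494319] / 0.783090 = 1.026505
d₂ = d₁ − σ√T = 1.026505 − 0.783090 = 0.243415
N(d₁) = 0.847673,  N(d₂) = 0.596158,  e^(−rT) = 0.828859
E₀ = V₀·N(d₁) − D·e^(−rT)·N(d₂)
   = 43.0330·0.847673 − 31.5774·0.828859·0.596158 = 20.874539
B₀ = V₀ − E₀ = 43.0330 − 20.874539 = 22.158461

E0=20.8745 B0=22.1585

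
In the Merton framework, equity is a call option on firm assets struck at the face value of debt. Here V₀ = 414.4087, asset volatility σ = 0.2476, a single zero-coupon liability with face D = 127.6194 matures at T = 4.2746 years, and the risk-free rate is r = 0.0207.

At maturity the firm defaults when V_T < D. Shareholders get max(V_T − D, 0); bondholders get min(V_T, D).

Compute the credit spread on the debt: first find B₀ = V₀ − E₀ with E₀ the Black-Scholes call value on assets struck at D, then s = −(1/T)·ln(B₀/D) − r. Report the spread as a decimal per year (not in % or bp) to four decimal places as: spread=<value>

d₁ = [ln(V₀/D) + (r + σ²/2)T] / (σ√T)
   = [ln(414.4087/127.6194) + (0.0207 + 0.5·0.2476²)·4.2746] / (0.2476·√4.2746)
   = [1.177800 + 0.219513] / 0.511916 = 2.729577
d₂ = d₁ − σ√T = 2.729577 − 0.511916 = 2.217662
N(d₁) = 0.996829,  N(d₂) = 0.986711,  e^(−rT) = 0.915318
E₀ = V₀·N(d₁) − D·e^(−rT)·N(d₂)
   = 414.4087·0.996829 − 127.6194·0.915318·0.986711 = 297.834738
B₀ = V₀ − E₀ = 414.4087 − 297.834738 = 116.573962
spread = −(1/T)·ln(B₀/D) − r = −(1/4.2746)·ln(116.573962/127.6194) − 0.0207 = 0.00047776

spread=0.0005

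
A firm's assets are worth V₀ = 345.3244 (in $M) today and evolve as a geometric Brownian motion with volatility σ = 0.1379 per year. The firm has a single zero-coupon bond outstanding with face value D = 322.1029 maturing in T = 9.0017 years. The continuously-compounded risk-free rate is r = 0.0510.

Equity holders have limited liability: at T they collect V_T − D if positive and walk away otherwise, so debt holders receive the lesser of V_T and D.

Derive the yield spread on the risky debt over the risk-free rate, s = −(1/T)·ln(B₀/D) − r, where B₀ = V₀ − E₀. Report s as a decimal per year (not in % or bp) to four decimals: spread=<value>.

spread=0.0029

d₁ = [ln(V₀/D) + (r + σ²/2)T] / (σ√T)
   = [ln(345.3244/322.1029) + (0.0510 + 0.5·0.1379²)·9.0017] / (0.1379·√9.0017)
   = [0.069613 + 0.544677] / 0.413739 = 1.484728
d₂ = d₁ − σ√T = 1.484728 − 0.413739 = 1.070989
N(d₁) = 0.931192,  N(d₂) = 0.857913,  e^(−rT) = 0.631860
E₀ = V₀·N(d₁) − D·e^(−rT)·N(d₂)
   = 345.3244·0.931192 − 322.1029·0.631860·0.857913 = 146.957419
B₀ = V₀ − E₀ = 345.3244 − 146.957419 = 198.366981
spread = −(1/T)·ln(B₀/D) − r = −(1/9.0017)·ln(198.366981/322.1029) − 0.0510 = 0.00285120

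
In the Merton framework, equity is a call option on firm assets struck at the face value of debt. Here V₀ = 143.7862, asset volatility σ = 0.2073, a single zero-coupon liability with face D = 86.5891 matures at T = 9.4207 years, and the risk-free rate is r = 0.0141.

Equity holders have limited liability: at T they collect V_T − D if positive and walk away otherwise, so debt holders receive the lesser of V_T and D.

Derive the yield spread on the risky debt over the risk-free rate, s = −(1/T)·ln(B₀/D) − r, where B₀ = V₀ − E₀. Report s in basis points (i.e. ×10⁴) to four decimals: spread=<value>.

d₁ = [ln(V₀/D) + (r + σ²/2)T] / (σ√T)
   = [ln(143.7862/86.5891) + (0.0141 + 0.5·0.2073²)·9.4207] / (0.2073·√9.4207)
   = [0.507154 + 0.335251] / 0.636269 = 1.323975
d₂ = d₁ − σ√T = 1.323975 − 0.636269 = 0.687706
N(d₁) = 0.907244,  N(d₂) = 0.754181,  e^(−rT) = 0.875612
E₀ = V₀·N(d₁) − D·e^(−rT)·N(d₂)
   = 143.7862·0.907244 − 86.5891·0.875612·0.754181 = 73.268359
B₀ = V₀ − E₀ = 143.7862 − 73.268359 = 70.517841
spread = −(1/T)·ln(B₀/D) − r = −(1/9.4207)·ln(70.517841/86.5891) − 0.0141 = 0.00769331
in basis points: 0.00769331 × 10⁴ = 76.9331 bp

spread=76.9331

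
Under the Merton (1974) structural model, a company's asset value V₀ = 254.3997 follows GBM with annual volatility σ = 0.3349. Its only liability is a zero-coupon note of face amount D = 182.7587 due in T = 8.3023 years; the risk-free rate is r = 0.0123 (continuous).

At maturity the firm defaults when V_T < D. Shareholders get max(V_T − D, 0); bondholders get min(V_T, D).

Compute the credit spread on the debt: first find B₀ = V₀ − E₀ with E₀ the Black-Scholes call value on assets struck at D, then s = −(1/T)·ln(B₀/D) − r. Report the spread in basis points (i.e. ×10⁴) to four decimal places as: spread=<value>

d₁ = [ln(V₀/D) + (r + σ²/2)T] / (σ√T)
   = [ln(254.3997/182.7587) + (0.0123 + 0.5·0.3349²)·8.3023] / (0.3349·√8.3023)
   = [0.330740 + 0.567703] / 0.964971 = 0.931057
d₂ = d₁ − σ√T = 0.931057 − 0.964971 = -0.033914
N(d₁) = 0.824088,  N(d₂) = 0.486473,  e^(−rT) = 0.902923
E₀ = V₀·N(d₁) − D·e^(−rT)·N(d₂)
   = 254.3997·0.824088 − 182.7587·0.902923·0.486473 = 129.371458
B₀ = V₀ − E₀ = 254.3997 − 129.371458 = 125.028242
spread = −(1/T)·ln(B₀/D) − r = −(1/8.3023)·ln(125.028242/182.7587) − 0.0123 = 0.03342553
in basis points: 0.03342553 × 10⁴ = 334.2553 bp

spread=334.2553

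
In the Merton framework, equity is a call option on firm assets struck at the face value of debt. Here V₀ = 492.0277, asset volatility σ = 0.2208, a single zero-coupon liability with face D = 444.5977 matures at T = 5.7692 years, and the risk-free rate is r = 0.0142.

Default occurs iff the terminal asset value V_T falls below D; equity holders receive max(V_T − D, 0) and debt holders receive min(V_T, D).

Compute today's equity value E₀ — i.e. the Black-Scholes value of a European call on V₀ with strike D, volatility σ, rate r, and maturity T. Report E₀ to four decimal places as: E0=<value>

d₁ = [ln(V₀/D) + (r + σ²/2)T] / (σ√T)
   = [ln(492.0277/444.5977) + (0.0142 + 0.5·0.2208²)·5.7692] / (0.2208·√5.7692)
   = [0.101365 + 0.222555] / 0.530343 = 0.610774
d₂ = d₁ − σ√T = 0.610774 − 0.530343 = 0.080431
N(d₁) = 0.729325,  N(d₂) = 0.532053,  e^(−rT) = 0.921343
E₀ = V₀·N(d₁) − D·e^(−rT)·N(d₂)
   = 492.0277·0.729325 − 444.5977·0.921343·0.532053 = 140.905081

E0=140.9051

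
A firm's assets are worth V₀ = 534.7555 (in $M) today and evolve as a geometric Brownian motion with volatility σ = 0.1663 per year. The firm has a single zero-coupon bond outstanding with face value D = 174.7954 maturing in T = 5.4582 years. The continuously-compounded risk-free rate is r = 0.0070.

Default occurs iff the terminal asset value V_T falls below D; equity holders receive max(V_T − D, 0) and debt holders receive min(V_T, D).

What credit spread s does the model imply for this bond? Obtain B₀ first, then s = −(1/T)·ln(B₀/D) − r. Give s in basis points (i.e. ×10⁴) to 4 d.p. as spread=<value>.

d₁ = [ln(V₀/D) + (r + σ²/2)T] / (σ√T)
   = [ln(534.7555/174.7954) + (0.0070 + 0.5·0.1663²)·5.4582] / (0.1663·√5.4582)
   = [1.118193 + 0.113683] / 0.388523 = 3.170663
d₂ = d₁ − σ√T = 3.170663 − 0.388523 = 2.782139
N(d₁) = 0.999240,  N(d₂) = 0.997300,  e^(−rT) = 0.962513
E₀ = V₀·N(d₁) − D·e^(−rT)·N(d₂)
   = 534.7555·0.999240 − 174.7954·0.962513·0.997300 = 366.560216
B₀ = V₀ − E₀ = 534.7555 − 366.560216 = 168.195284
spread = −(1/T)·ln(B₀/D) − r = −(1/5.4582)·ln(168.195284/174.7954) − 0.0070 = 0.00005186
in basis points: 0.00005186 × 10⁴ = 0.5186 bp

spread=0.5186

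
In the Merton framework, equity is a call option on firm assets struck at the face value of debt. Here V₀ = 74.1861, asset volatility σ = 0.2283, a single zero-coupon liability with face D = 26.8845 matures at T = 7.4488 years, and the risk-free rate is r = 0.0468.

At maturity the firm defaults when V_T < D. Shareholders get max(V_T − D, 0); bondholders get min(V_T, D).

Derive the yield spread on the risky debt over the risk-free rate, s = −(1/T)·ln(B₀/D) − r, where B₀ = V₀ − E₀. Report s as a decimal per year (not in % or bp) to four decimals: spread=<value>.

spread=0.0008

d₁ = [ln(V₀/D) + (r + σ²/2)T] / (σ√T)
   = [ln(74.1861/26.8845) + (0.0468 + 0.5·0.2283²)·7.4488] / (0.2283·√7.4488)
   = [1.015027 + 0.542723] / 0.623088 = 2.500050
d₂ = d₁ − σ√T = 2.500050 − 0.623088 = 1.876962
N(d₁) = 0.993791,  N(d₂) = 0.969738,  e^(−rT) = 0.705673
E₀ = V₀·N(d₁) − D·e^(−rT)·N(d₂)
   = 74.1861·0.993791 − 26.8845·0.705673·0.969738 = 55.327951
B₀ = V₀ − E₀ = 74.1861 − 55.327951 = 18.858149
spread = −(1/T)·ln(B₀/D) − r = −(1/7.4488)·ln(18.858149/26.8845) − 0.0468 = 0.00080563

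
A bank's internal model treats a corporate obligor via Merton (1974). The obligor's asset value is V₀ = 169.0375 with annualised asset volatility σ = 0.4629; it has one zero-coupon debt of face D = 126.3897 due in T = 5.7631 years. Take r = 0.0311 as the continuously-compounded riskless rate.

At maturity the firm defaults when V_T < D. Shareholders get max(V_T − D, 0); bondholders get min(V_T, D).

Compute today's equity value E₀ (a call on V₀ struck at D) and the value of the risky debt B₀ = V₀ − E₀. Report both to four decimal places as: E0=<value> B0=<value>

d₁ = [ln(V₀/D) + (r + σ²/2)T] / (σ√T)
   = [ln(169.0375/126.3897) + (0.0311 + 0.5·0.4629²)·5.7631] / (0.4629·√5.7631)
   = [0.290751 + 0.796681] / 1.111259 = 0.978558
d₂ = d₁ − σ√T = 0.978558 − 1.111259 = -0.132701
N(d₁) = 0.836101,  N(d₂) = 0.447215,  e^(−rT) = 0.835912
E₀ = V₀·N(d₁) − D·e^(−rT)·N(d₂)
   = 169.0375·0.836101 − 126.3897·0.835912·0.447215 = 94.083851
B₀ = V₀ − E₀ = 169.0375 − 94.083851 = 74.953649

E0=94.0839 B0=74.9536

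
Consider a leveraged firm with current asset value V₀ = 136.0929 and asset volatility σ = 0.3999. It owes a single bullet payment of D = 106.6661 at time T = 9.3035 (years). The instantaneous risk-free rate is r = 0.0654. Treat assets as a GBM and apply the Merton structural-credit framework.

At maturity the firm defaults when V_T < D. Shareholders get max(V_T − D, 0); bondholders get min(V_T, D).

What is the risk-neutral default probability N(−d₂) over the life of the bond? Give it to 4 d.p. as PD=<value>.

PD=0.4647

d₁ = [ln(V₀/D) + (r + σ²/2)T] / (σ√T)
   = [ln(136.0929/106.6661) + (0.0654 + 0.5·0.3999²)·9.3035] / (0.3999·√9.3035)
   = [0.243634 + 1.352357] / 1.219761 = 1.308446
d₂ = d₁ − σ√T = 1.308446 − 1.219761 = 0.088686
risk-neutral PD = N(−d₂) = N(-0.088686) = 0.464666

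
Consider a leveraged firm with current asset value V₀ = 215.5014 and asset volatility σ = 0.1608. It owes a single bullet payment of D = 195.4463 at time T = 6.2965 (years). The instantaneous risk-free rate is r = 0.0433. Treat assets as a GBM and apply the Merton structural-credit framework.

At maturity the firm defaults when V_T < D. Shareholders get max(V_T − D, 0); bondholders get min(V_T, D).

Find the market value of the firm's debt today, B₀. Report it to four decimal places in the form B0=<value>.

d₁ = [ln(V₀/D) + (r + σ²/2)T] / (σ√T)
   = [ln(215.5014/195.4463) + (0.0433 + 0.5·0.1608²)·6.2965] / (0.1608·√6.2965)
   = [0.097682 + 0.354042] / 0.403493 = 1.119533
d₂ = d₁ − σ√T = 1.119533 − 0.403493 = 0.716040
N(d₁) = 0.868544,  N(d₂) = 0.763017,  e^(−rT) = 0.761368
E₀ = V₀·N(d₁) − D·e^(−rT)·N(d₂)
   = 215.5014·0.868544 − 195.4463·0.761368·0.763017 = 73.630457
B₀ = V₀ − E₀ = 215.5014 − 73.630457 = 141.870943

B0=141.8709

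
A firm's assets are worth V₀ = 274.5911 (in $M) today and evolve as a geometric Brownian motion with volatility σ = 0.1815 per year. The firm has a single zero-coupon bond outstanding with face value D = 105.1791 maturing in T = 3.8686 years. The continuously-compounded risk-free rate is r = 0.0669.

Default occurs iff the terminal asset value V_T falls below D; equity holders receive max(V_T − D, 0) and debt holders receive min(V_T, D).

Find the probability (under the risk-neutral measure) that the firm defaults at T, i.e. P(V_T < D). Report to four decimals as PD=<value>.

PD=0.0006

d₁ = [ln(V₀/D) + (r + σ²/2)T] / (σ√T)
   = [ln(274.5911/105.1791) + (0.0669 + 0.5·0.1815²)·3.8686] / (0.1815·√3.8686)
   = [0.959618 + 0.322530] / 0.356988 = 3.591572
d₂ = d₁ − σ√T = 3.591572 − 0.356988 = 3.234584
risk-neutral PD = N(−d₂) = N(-3.234584) = 0.000609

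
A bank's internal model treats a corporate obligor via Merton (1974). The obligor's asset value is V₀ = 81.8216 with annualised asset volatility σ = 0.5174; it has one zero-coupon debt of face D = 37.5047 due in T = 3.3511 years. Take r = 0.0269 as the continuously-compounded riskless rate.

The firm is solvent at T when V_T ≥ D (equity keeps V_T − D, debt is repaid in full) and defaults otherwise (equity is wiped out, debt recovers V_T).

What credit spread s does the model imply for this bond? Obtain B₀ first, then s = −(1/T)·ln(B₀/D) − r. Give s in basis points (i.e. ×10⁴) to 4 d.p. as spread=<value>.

spread=424.2897

d₁ = [ln(V₀/D) + (r + σ²/2)T] / (σ√T)
   = [ln(81.8216/37.5047) + (0.0269 + 0.5·0.5174²)·3.3511] / (0.5174·√3.3511)
   = [0.780075 + 0.538694] / 0.947153 = 1.392351
d₂ = d₁ − σ√T = 1.392351 − 0.947153 = 0.445198
N(d₁) = 0.918092,  N(d₂) = 0.671912,  e^(−rT) = 0.913799
E₀ = V₀·N(d₁) − D·e^(−rT)·N(d₂)
   = 81.8216·0.918092 − 37.5047·0.913799·0.671912 = 52.092156
B₀ = V₀ − E₀ = 81.8216 − 52.092156 = 29.729444
spread = −(1/T)·ln(B₀/D) − r = −(1/3.3511)·ln(29.729444/37.5047) − 0.0269 = 0.04242897
in basis points: 0.04242897 × 10⁴ = 424.2897 bp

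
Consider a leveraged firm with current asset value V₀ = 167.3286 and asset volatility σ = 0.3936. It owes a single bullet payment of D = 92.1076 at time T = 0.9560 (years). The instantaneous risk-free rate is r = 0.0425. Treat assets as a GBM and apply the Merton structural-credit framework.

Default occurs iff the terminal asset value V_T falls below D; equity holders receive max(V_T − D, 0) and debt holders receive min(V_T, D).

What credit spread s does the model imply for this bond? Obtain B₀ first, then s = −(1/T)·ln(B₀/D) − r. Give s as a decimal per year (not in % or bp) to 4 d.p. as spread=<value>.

spread=0.0111

d₁ = [ln(V₀/D) + (r + σ²/2)T] / (σ√T)
   = [ln(167.3286/92.1076) + (0.0425 + 0.5·0.3936²)·0.9560] / (0.3936·√0.9560)
   = [0.597002 + 0.114682] / 0.384843 = 1.849283
d₂ = d₁ − σ√T = 1.849283 − 0.384843 = 1.464439
N(d₁) = 0.967792,  N(d₂) = 0.928463,  e^(−rT) = 0.960184
E₀ = V₀·N(d₁) − D·e^(−rT)·N(d₂)
   = 167.3286·0.967792 − 92.1076·0.960184·0.928463 = 79.825672
B₀ = V₀ − E₀ = 167.3286 − 79.825672 = 87.502928
spread = −(1/T)·ln(B₀/D) − r = −(1/0.9560)·ln(87.502928/92.1076) − 0.0425 = 0.01114561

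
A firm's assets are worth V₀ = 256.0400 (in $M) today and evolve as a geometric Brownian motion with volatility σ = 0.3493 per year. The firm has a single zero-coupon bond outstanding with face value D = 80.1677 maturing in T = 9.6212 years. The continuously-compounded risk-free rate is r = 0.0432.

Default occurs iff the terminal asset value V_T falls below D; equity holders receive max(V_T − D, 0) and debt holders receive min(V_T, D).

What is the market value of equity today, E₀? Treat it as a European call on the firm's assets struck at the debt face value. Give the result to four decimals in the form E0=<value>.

d₁ = [ln(V₀/D) + (r + σ²/2)T] / (σ√T)
   = [ln(256.0400/80.1677) + (0.0432 + 0.5·0.3493²)·9.6212] / (0.3493·√9.6212)
   = [1.161213 + 1.002580] / 1.083461 = 1.997112
d₂ = d₁ − σ√T = 1.997112 − 1.083461 = 0.913651
N(d₁) = 0.977093,  N(d₂) = 0.819550,  e^(−rT) = 0.659921
E₀ = V₀·N(d₁) − D·e^(−rT)·N(d₂)
   = 256.0400·0.977093 − 80.1677·0.659921·0.819550 = 206.817293

E0=206.8173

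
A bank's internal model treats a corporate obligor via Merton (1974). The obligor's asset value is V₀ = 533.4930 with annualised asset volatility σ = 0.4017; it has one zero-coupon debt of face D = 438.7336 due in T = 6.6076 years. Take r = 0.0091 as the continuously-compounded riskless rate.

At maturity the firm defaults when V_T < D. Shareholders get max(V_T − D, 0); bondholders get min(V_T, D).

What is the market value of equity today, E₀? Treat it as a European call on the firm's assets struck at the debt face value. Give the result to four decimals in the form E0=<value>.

E0=252.0006

d₁ = [ln(V₀/D) + (r + σ²/2)T] / (σ√T)
   = [ln(533.4930/438.7336) + (0.0091 + 0.5·0.4017²)·6.6076] / (0.4017·√6.6076)
   = [0.195554 + 0.593240] / 1.032580 = 0.763905
d₂ = d₁ − σ√T = 0.763905 − 1.032580 = -0.268675
N(d₁) = 0.777538,  N(d₂) = 0.394090,  e^(−rT) = 0.941643
E₀ = V₀·N(d₁) − D·e^(−rT)·N(d₂)
   = 533.4930·0.777538 − 438.7336·0.941643·0.394090 = 252.000608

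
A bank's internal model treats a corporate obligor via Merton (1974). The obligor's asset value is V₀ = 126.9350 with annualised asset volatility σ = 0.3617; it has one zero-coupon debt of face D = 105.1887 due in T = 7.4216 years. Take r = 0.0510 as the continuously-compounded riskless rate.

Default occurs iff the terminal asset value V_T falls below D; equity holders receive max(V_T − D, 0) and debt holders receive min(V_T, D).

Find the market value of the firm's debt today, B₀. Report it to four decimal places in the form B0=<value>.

B0=56.5147

d₁ = [ln(V₀/D) + (r + σ²/2)T] / (σ√T)
   = [ln(126.9350/105.1887) + (0.0510 + 0.5·0.3617²)·7.4216] / (0.3617·√7.4216)
   = [0.187919 + 0.863974] / 0.985365 = 1.067516
d₂ = d₁ − σ√T = 1.067516 − 0.985365 = 0.082151
N(d₁) = 0.857131,  N(d₂) = 0.532737,  e^(−rT) = 0.684887
E₀ = V₀·N(d₁) − D·e^(−rT)·N(d₂)
   = 126.9350·0.857131 − 105.1887·0.684887·0.532737 = 70.420269
B₀ = V₀ − E₀ = 126.9350 − 70.420269 = 56.514731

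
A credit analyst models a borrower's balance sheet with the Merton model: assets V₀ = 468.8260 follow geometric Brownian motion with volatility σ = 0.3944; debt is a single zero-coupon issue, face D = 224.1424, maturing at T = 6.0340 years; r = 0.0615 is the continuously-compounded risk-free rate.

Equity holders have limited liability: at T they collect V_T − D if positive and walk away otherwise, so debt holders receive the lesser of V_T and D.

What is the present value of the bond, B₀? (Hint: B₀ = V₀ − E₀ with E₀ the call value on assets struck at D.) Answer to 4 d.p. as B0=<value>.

d₁ = [ln(V₀/D) + (r + σ²/2)T] / (σ√T)
   = [ln(468.8260/224.1424) + (0.0615 + 0.5·0.3944²)·6.0340] / (0.3944·√6.0340)
   = [0.737950 + 0.840389] / 0.968812 = 1.629149
d₂ = d₁ − σ√T = 1.629149 − 0.968812 = 0.660337
N(d₁) = 0.948359,  N(d₂) = 0.745481,  e^(−rT) = 0.689981
E₀ = V₀·N(d₁) − D·e^(−rT)·N(d₂)
   = 468.8260·0.948359 − 224.1424·0.689981·0.745481 = 329.323811
B₀ = V₀ − E₀ = 468.8260 − 329.323811 = 139.502189

B0=139.5022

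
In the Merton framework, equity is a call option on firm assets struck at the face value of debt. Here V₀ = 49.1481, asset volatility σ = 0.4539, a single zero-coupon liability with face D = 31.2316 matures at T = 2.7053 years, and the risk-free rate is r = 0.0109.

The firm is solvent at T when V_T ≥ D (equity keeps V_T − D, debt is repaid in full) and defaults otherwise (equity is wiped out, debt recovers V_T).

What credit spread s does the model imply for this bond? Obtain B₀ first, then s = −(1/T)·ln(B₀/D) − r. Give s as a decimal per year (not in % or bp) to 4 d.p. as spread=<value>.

spread=0.0570

d₁ = [ln(V₀/D) + (r + σ²/2)T] / (σ√T)
   = [ln(49.1481/31.2316) + (0.0109 + 0.5·0.4539²)·2.7053] / (0.4539·√2.7053)
   = [0.453408 + 0.308168] / 0.746565 = 1.020106
d₂ = d₁ − σ√T = 1.020106 − 0.746565 = 0.273540
N(d₁) = 0.846161,  N(d₂) = 0.607781,  e^(−rT) = 0.970943
E₀ = V₀·N(d₁) − D·e^(−rT)·N(d₂)
   = 49.1481·0.846161 − 31.2316·0.970943·0.607781 = 23.156788
B₀ = V₀ − E₀ = 49.1481 − 23.156788 = 25.991312
spread = −(1/T)·ln(B₀/D) − r = −(1/2.7053)·ln(25.991312/31.2316) − 0.0109 = 0.05699194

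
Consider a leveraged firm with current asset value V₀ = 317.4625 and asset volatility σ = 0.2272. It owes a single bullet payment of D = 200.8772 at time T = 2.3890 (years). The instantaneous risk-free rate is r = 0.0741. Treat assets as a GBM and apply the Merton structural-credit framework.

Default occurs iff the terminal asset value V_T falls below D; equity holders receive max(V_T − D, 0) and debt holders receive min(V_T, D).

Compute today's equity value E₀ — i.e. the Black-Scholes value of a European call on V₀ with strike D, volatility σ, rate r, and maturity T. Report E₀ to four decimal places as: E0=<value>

E0=150.2999

d₁ = [ln(V₀/D) + (r + σ²/2)T] / (σ√T)
   = [ln(317.4625/200.8772) + (0.0741 + 0.5·0.2272²)·2.3890] / (0.2272·√2.3890)
   = [0.457666 + 0.238685] / 0.351169 = 1.982949
d₂ = d₁ − σ√T = 1.982949 − 0.351169 = 1.631780
N(d₁) = 0.976313,  N(d₂) = 0.948637,  e^(−rT) = 0.837759
E₀ = V₀·N(d₁) − D·e^(−rT)·N(d₂)
   = 317.4625·0.976313 − 200.8772·0.837759·0.948637 = 150.299935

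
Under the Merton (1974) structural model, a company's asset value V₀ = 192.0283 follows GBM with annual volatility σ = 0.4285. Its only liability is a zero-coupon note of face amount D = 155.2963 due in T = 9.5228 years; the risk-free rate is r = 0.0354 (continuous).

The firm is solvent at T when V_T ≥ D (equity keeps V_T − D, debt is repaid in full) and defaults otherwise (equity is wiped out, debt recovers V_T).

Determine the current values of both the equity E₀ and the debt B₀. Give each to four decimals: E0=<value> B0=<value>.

E0=120.3154 B0=71.7129

d₁ = [ln(V₀/D) + (r + σ²/2)T] / (σ√T)
   = [ln(192.0283/155.2963) + (0.0354 + 0.5·0.4285²)·9.5228] / (0.4285·√9.5228)
   = [0.212308 + 1.211358] / 1.322310 = 1.076651
d₂ = d₁ − σ√T = 1.076651 − 1.322310 = -0.245658
N(d₁) = 0.859182,  N(d₂) = 0.402973,  e^(−rT) = 0.713832
E₀ = V₀·N(d₁) − D·e^(−rT)·N(d₂)
   = 192.0283·0.859182 − 155.2963·0.713832·0.402973 = 120.315427
B₀ = V₀ − E₀ = 192.0283 − 120.315427 = 71.712873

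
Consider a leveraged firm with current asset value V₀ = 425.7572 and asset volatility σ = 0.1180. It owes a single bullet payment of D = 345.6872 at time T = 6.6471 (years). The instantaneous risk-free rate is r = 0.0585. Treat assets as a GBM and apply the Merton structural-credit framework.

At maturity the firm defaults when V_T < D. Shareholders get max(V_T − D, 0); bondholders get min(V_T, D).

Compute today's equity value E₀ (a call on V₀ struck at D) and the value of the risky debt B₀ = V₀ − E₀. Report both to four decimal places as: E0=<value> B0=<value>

E0=192.3316 B0=233.4256

d₁ = [ln(V₀/D) + (r + σ²/2)T] / (σ√T)
   = [ln(425.7572/345.6872) + (0.0585 + 0.5·0.1180²)·6.6471] / (0.1180·√6.6471)
   = [0.208335 + 0.435132] / 0.304227 = 2.115088
d₂ = d₁ − σ√T = 2.115088 − 0.304227 = 1.810861
N(d₁) = 0.982789,  N(d₂) = 0.964919,  e^(−rT) = 0.677832
E₀ = V₀·N(d₁) − D·e^(−rT)·N(d₂)
   = 425.7572·0.982789 − 345.6872·0.677832·0.964919 = 192.331600
B₀ = V₀ − E₀ = 425.7572 − 192.331600 = 233.425600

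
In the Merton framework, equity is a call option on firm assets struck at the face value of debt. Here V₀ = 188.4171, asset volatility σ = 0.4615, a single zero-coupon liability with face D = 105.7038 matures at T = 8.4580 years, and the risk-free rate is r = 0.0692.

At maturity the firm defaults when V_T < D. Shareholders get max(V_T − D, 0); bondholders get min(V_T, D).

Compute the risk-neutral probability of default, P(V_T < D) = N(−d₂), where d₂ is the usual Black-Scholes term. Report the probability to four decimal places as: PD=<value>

PD=0.4224

d₁ = [ln(V₀/D) + (r + σ²/2)T] / (σ√T)
   = [ln(188.4171/105.7038) + (0.0692 + 0.5·0.4615²)·8.4580] / (0.4615·√8.4580)
   = [0.578017 + 1.485996] / 1.342164 = 1.537825
d₂ = d₁ − σ√T = 1.537825 − 1.342164 = 0.195661
risk-neutral PD = N(−d₂) = N(-0.195661) = 0.422438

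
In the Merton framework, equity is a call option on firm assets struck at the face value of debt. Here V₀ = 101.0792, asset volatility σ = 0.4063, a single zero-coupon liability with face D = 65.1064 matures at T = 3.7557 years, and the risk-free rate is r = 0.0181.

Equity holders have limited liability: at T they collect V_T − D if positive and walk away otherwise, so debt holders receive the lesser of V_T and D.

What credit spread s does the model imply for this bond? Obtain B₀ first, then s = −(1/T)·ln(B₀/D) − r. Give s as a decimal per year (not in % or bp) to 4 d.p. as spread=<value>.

d₁ = [ln(V₀/D) + (r + σ²/2)T] / (σ√T)
   = [ln(101.0792/65.1064) + (0.0181 + 0.5·0.4063²)·3.7557] / (0.4063·√3.7557)
   = [0.439882 + 0.377973] / 0.787394 = 1.038685
d₂ = d₁ − σ√T = 1.038685 − 0.787394 = 0.251291
N(d₁) = 0.850524,  N(d₂) = 0.599205,  e^(−rT) = 0.934281
E₀ = V₀·N(d₁) − D·e^(−rT)·N(d₂)
   = 101.0792·0.850524 − 65.1064·0.934281·0.599205 = 49.522063
B₀ = V₀ − E₀ = 101.0792 − 49.522063 = 51.557137
spread = −(1/T)·ln(B₀/D) − r = −(1/3.7557)·ln(51.557137/65.1064) − 0.0181 = 0.04402749

spread=0.0440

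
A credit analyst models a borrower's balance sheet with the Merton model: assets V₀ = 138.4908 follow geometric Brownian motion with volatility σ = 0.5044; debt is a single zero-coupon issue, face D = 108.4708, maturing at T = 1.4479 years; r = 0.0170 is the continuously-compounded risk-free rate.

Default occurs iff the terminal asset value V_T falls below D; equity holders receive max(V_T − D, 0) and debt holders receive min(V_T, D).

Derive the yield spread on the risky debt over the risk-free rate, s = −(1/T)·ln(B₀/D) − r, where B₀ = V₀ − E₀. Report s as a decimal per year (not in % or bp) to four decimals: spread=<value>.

spread=0.1095

d₁ = [ln(V₀/D) + (r + σ²/2)T] / (σ√T)
   = [ln(138.4908/108.4708) + (0.0170 + 0.5·0.5044²)·1.4479] / (0.5044·√1.4479)
   = [0.244323 + 0.208801] / 0.606938 = 0.746574
d₂ = d₁ − σ√T = 0.746574 − 0.606938 = 0.139636
N(d₁) = 0.772340,  N(d₂) = 0.555526,  e^(−rT) = 0.975686
E₀ = V₀·N(d₁) − D·e^(−rT)·N(d₂)
   = 138.4908·0.772340 − 108.4708·0.975686·0.555526 = 48.168675
B₀ = V₀ − E₀ = 138.4908 − 48.168675 = 90.322125
spread = −(1/T)·ln(B₀/D) − r = −(1/1.4479)·ln(90.322125/108.4708) − 0.0170 = 0.10945802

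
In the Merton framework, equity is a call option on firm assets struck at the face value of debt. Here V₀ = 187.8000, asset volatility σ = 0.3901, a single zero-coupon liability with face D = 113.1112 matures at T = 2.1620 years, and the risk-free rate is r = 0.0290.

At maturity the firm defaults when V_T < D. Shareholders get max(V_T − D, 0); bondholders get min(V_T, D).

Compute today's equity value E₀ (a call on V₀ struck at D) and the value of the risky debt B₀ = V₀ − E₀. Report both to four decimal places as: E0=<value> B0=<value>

E0=88.2252 B0=99.5748

d₁ = [ln(V₀/D) + (r + σ²/2)T] / (σ√T)
   = [ln(187.8000/113.1112) + (0.0290 + 0.5·0.3901²)·2.1620] / (0.3901·√2.1620)
   = [0.507006 + 0.227202] / 0.573593 = 1.280017
d₂ = d₁ − σ√T = 1.280017 − 0.573593 = 0.706424
N(d₁) = 0.899730,  N(d₂) = 0.760038,  e^(−rT) = 0.939227
E₀ = V₀·N(d₁) − D·e^(−rT)·N(d₂)
   = 187.8000·0.899730 − 113.1112·0.939227·0.760038 = 88.225163
B₀ = V₀ − E₀ = 187.8000 − 88.225163 = 99.574837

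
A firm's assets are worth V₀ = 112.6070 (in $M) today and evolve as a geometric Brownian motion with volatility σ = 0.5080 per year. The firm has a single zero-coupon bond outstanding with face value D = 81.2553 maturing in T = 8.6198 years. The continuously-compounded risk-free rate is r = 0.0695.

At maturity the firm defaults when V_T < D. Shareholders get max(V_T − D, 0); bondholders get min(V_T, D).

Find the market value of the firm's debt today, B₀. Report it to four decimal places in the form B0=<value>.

B0=29.7701

d₁ = [ln(V₀/D) + (r + σ²/2)T] / (σ√T)
   = [ln(112.6070/81.2553) + (0.0695 + 0.5·0.5080²)·8.6198] / (0.5080·√8.6198)
   = [0.326308 + 1.711306] / 1.491462 = 1.366185
d₂ = d₁ − σ√T = 1.366185 − 1.491462 = -0.125277
N(d₁) = 0.914060,  N(d₂) = 0.450152,  e^(−rT) = 0.549319
E₀ = V₀·N(d₁) − D·e^(−rT)·N(d₂)
   = 112.6070·0.914060 − 81.2553·0.549319·0.450152 = 82.836937
B₀ = V₀ − E₀ = 112.6070 − 82.836937 = 29.770063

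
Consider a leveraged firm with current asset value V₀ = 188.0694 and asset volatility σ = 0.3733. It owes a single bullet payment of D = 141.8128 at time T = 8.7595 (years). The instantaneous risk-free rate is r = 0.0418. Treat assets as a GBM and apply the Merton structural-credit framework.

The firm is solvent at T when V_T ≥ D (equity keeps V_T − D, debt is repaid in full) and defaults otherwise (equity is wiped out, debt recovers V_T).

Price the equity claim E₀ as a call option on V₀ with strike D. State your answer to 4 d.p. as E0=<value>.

E0=113.6119

d₁ = [ln(V₀/D) + (r + σ²/2)T] / (σ√T)
   = [ln(188.0694/141.8128) + (0.0418 + 0.5·0.3733²)·8.7595] / (0.3733·√8.7595)
   = [0.282303 + 0.976478] / 1.104836 = 1.139338
d₂ = d₁ − σ√T = 1.139338 − 1.104836 = 0.034502
N(d₁) = 0.872719,  N(d₂) = 0.513762,  e^(−rT) = 0.693401
E₀ = V₀·N(d₁) − D·e^(−rT)·N(d₂)
   = 188.0694·0.872719 − 141.8128·0.693401·0.513762 = 113.611930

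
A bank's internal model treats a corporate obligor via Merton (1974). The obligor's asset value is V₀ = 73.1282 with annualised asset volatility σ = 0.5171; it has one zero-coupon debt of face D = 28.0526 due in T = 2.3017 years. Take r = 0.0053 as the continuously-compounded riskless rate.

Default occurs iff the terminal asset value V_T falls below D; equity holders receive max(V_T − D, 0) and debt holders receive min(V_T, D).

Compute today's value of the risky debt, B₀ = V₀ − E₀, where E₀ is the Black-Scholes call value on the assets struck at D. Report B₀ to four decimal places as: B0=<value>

B0=25.9697

d₁ = [ln(V₀/D) + (r + σ²/2)T] / (σ√T)
   = [ln(73.1282/28.0526) + (0.0053 + 0.5·0.5171²)·2.3017] / (0.5171·√2.3017)
   = [0.958133 + 0.319928] / 0.784511 = 1.629118
d₂ = d₁ − σ√T = 1.629118 − 0.784511 = 0.844607
N(d₁) = 0.948356,  N(d₂) = 0.800835,  e^(−rT) = 0.987875
E₀ = V₀·N(d₁) − D·e^(−rT)·N(d₂)
   = 73.1282·0.948356 − 28.0526·0.987875·0.800835 = 47.158456
B₀ = V₀ − E₀ = 73.1282 − 47.158456 = 25.969744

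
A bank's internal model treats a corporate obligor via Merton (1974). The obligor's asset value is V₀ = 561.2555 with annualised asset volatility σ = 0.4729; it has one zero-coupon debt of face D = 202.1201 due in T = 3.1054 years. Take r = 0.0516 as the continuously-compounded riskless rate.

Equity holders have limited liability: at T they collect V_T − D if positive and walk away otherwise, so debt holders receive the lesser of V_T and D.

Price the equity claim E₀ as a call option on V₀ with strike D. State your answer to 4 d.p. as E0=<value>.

d₁ = [ln(V₀/D) + (r + σ²/2)T] / (σ√T)
   = [ln(561.2555/202.1201) + (0.0516 + 0.5·0.4729²)·3.1054] / (0.4729·√3.1054)
   = [1.021314 + 0.507476] / 0.833351 = 1.834509
d₂ = d₁ − σ√T = 1.834509 − 0.833351 = 1.001157
N(d₁) = 0.966711,  N(d₂) = 0.841625,  e^(−rT) = 0.851940
E₀ = V₀·N(d₁) − D·e^(−rT)·N(d₂)
   = 561.2555·0.966711 − 202.1201·0.851940·0.841625 = 397.648760

E0=397.6488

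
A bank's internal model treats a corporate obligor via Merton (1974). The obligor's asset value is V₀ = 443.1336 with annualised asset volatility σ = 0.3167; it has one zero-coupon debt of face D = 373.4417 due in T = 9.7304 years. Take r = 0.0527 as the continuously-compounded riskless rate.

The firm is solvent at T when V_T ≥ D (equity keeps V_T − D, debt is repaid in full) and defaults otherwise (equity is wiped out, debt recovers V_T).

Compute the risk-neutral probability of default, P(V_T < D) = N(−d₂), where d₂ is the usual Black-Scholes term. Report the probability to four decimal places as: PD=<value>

PD=0.4214

d₁ = [ln(V₀/D) + (r + σ²/2)T] / (σ√T)
   = [ln(443.1336/373.4417) + (0.0527 + 0.5·0.3167²)·9.7304] / (0.3167·√9.7304)
   = [0.171109 + 1.000766] / 0.987901 = 1.186228
d₂ = d₁ − σ√T = 1.186228 − 0.987901 = 0.198327
risk-neutral PD = N(−d₂) = N(-0.198327) = 0.421395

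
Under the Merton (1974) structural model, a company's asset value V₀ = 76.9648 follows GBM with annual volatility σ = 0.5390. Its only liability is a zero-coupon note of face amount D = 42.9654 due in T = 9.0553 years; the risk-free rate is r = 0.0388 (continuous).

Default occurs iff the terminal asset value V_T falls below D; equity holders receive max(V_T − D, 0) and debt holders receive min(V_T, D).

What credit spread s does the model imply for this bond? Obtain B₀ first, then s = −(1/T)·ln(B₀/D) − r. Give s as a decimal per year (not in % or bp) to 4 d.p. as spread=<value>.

d₁ = [ln(V₀/D) + (r + σ²/2)T] / (σ√T)
   = [ln(76.9648/42.9654) + (0.0388 + 0.5·0.5390²)·9.0553] / (0.5390·√9.0553)
   = [0.582953 + 1.666723] / 1.621960 = 1.387011
d₂ = d₁ − σ√T = 1.387011 − 1.621960 = -0.234949
N(d₁) = 0.917281,  N(d₂) = 0.407124,  e^(−rT) = 0.703740
E₀ = V₀·N(d₁) − D·e^(−rT)·N(d₂)
   = 76.9648·0.917281 − 42.9654·0.703740·0.407124 = 58.288329
B₀ = V₀ − E₀ = 76.9648 − 58.288329 = 18.676471
spread = −(1/T)·ln(B₀/D) − r = −(1/9.0553)·ln(18.676471/42.9654) − 0.0388 = 0.05320475

spread=0.0532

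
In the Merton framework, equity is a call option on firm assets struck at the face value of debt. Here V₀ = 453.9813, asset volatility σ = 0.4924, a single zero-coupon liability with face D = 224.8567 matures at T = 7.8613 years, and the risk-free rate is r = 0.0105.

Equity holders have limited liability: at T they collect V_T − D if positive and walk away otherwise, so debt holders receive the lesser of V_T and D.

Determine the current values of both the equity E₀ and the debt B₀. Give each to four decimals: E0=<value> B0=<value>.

E0=313.2581 B0=140.7232

d₁ = [ln(V₀/D) + (r + σ²/2)T] / (σ√T)
   = [ln(453.9813/224.8567) + (0.0105 + 0.5·0.4924²)·7.8613] / (0.4924·√7.8613)
   = [0.702593 + 1.035560] / 1.380592 = 1.258991
d₂ = d₁ − σ√T = 1.258991 − 1.380592 = -0.121600
N(d₁) = 0.895983,  N(d₂) = 0.451608,  e^(−rT) = 0.920771
E₀ = V₀·N(d₁) − D·e^(−rT)·N(d₂)
   = 453.9813·0.895983 − 224.8567·0.920771·0.451608 = 313.258056
B₀ = V₀ − E₀ = 453.9813 − 313.258056 = 140.723244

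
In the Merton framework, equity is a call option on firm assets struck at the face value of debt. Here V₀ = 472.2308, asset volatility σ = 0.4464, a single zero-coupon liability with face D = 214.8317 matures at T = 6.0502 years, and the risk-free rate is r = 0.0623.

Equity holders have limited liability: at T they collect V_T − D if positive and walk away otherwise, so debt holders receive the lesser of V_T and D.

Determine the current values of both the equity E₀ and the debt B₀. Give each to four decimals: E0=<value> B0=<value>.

E0=344.3538 B0=127.8770

d₁ = [ln(V₀/D) + (r + σ²/2)T] / (σ√T)
   = [ln(472.2308/214.8317) + (0.0623 + 0.5·0.4464²)·6.0502] / (0.4464·√6.0502)
   = [0.787613 + 0.979748] / 1.098017 = 1.609594
d₂ = d₁ − σ√T = 1.609594 − 1.098017 = 0.511577
N(d₁) = 0.946257,  N(d₂) = 0.695526,  e^(−rT) = 0.685966
E₀ = V₀·N(d₁) − D·e^(−rT)·N(d₂)
   = 472.2308·0.946257 − 214.8317·0.685966·0.695526 = 344.353785
B₀ = V₀ − E₀ = 472.2308 − 344.353785 = 127.877015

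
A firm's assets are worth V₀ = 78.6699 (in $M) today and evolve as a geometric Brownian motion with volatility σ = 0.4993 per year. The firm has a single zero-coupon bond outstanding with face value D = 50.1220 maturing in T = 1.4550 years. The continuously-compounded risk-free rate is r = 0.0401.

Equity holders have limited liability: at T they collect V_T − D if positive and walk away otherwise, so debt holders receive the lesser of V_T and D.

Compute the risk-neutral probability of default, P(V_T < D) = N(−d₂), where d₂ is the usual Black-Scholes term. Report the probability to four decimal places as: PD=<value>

d₁ = [ln(V₀/D) + (r + σ²/2)T] / (σ√T)
   = [ln(78.6699/50.1220) + (0.0401 + 0.5·0.4993²)·1.4550] / (0.4993·√1.4550)
   = [0.450801 + 0.239712] / 0.602273 = 1.146511
d₂ = d₁ − σ√T = 1.146511 − 0.602273 = 0.544239
risk-neutral PD = N(−d₂) = N(-0.544239) = 0.293139

PD=0.2931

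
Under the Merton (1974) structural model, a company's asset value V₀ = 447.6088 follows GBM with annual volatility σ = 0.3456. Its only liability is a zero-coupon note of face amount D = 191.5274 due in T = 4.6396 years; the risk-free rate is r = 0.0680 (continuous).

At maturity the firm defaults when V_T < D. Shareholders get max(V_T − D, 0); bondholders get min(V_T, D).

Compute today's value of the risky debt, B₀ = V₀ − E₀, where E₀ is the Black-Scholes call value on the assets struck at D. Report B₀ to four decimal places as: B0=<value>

d₁ = [ln(V₀/D) + (r + σ²/2)T] / (σ√T)
   = [ln(447.6088/191.5274) + (0.0680 + 0.5·0.3456²)·4.6396] / (0.3456·√4.6396)
   = [0.848889 + 0.592568] / 0.744413 = 1.936367
d₂ = d₁ − σ√T = 1.936367 − 0.744413 = 1.191954
N(d₁) = 0.973589,  N(d₂) = 0.883360,  e^(−rT) = 0.729429
E₀ = V₀·N(d₁) − D·e^(−rT)·N(d₂)
   = 447.6088·0.973589 − 191.5274·0.729429·0.883360 = 312.376356
B₀ = V₀ − E₀ = 447.6088 − 312.376356 = 135.232444

B0=135.2324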